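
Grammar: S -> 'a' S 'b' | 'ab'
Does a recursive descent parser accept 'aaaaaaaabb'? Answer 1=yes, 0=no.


Grammar accepts strings of the form a^n b^n (n >= 1)
Word: 'aaaaaaaabb'
Counting: 8 a's and 2 b's
Check: 8 == 2? No
Mismatch: a-count != b-count
Rejected

0


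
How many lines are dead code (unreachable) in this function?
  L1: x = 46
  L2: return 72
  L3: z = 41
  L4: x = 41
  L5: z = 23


Analyzing control flow:
  L1: reachable (before return)
  L2: reachable (return statement)
  L3: DEAD (after return at L2)
  L4: DEAD (after return at L2)
  L5: DEAD (after return at L2)
Return at L2, total lines = 5
Dead lines: L3 through L5
Count: 3

3


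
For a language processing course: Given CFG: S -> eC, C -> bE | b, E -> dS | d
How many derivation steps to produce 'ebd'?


Grammar: S -> eC, C -> bE | b, E -> dS | d
Deriving 'ebd':
Step 1: S -> eC => eC
Step 2: C -> bE => ebE
Step 3: E -> d => ebd
Total derivation steps: 3

3


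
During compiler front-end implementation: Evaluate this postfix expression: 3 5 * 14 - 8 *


Processing tokens left to right:
Push 3, Push 5
Pop 3 and 5, compute 3 * 5 = 15, push 15
Push 14
Pop 15 and 14, compute 15 - 14 = 1, push 1
Push 8
Pop 1 and 8, compute 1 * 8 = 8, push 8
Stack result: 8

8


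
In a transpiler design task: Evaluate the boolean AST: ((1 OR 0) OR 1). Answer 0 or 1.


Step 1: Evaluate inner node
  1 OR 0 = 1
Step 2: Evaluate root node
  1 OR 1 = 1

1


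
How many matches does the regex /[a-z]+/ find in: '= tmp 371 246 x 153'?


Pattern: /[a-z]+/ (identifiers)
Input: '= tmp 371 246 x 153'
Scanning for matches:
  Match 1: 'tmp'
  Match 2: 'x'
Total matches: 2

2


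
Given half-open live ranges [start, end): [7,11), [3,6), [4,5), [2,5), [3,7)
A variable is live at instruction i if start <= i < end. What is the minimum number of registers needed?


Live ranges:
  Var0: [7, 11)
  Var1: [3, 6)
  Var2: [4, 5)
  Var3: [2, 5)
  Var4: [3, 7)
Sweep-line events (position, delta, active):
  pos=2 start -> active=1
  pos=3 start -> active=2
  pos=3 start -> active=3
  pos=4 start -> active=4
  pos=5 end -> active=3
  pos=5 end -> active=2
  pos=6 end -> active=1
  pos=7 end -> active=0
  pos=7 start -> active=1
  pos=11 end -> active=0
Maximum simultaneous active: 4
Minimum registers needed: 4

4


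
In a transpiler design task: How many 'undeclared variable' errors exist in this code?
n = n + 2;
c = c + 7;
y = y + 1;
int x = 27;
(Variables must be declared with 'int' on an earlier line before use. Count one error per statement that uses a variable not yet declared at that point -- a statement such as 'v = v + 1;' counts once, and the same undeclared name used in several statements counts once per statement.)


Scanning code line by line:
  Line 1: use 'n' -> ERROR (undeclared)
  Line 2: use 'c' -> ERROR (undeclared)
  Line 3: use 'y' -> ERROR (undeclared)
  Line 4: declare 'x' -> declared = ['x']
Total undeclared variable errors: 3

3


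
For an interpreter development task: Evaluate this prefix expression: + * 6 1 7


Parsing prefix expression: + * 6 1 7
Step 1: Innermost operation '* 6 1'
  6 * 1 = 6
Step 2: Outer operation '+ [6] 7'
  6 + 7 = 13

13


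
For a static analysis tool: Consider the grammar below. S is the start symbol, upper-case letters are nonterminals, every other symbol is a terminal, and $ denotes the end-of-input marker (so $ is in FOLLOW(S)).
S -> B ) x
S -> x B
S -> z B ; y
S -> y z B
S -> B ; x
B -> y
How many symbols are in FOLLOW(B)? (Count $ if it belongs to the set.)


S is the start symbol and does not occur in any rule body, so FOLLOW(S) = {$}.
Examining every occurrence of B in a rule body:
  S -> B ) x : B is followed by terminal ')' -> add ')'
  S -> x B : B is at the right end -> add FOLLOW(S) = {$}
  S -> z B ; y : B is followed by terminal ';' -> add ';'
  S -> y z B : B is at the right end -> add FOLLOW(S) = {$} (already in the set)
  S -> B ; x : B is followed by terminal ';' -> add ';' (already in the set)
  B -> y : B does not occur in the body -> contributes nothing
FOLLOW(B) = {), ;, $}
Count: 3

3


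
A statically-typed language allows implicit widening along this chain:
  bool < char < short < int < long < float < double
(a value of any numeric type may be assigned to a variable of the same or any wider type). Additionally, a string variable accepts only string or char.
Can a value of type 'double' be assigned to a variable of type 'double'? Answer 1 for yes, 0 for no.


Target variable type: double
Source value type: double
Numeric ranks: double=6, double=6
Widening allowed iff rank(source) <= rank(target): 6 <= 6? Yes
Result: 1

1


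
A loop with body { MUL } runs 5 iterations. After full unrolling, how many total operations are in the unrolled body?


Loop body operations: MUL (1 op per iteration)
Unrolling 5 iterations:
  Iteration 1: MUL (1 ops)
  Iteration 2: MUL (1 ops)
  Iteration 3: MUL (1 ops)
  Iteration 4: MUL (1 ops)
  Iteration 5: MUL (1 ops)
Total: 5 iterations * 1 ops/iter = 5 operations

5


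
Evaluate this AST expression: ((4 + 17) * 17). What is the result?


Expression: ((4 + 17) * 17)
Evaluating step by step:
  4 + 17 = 21
  21 * 17 = 357
Result: 357

357


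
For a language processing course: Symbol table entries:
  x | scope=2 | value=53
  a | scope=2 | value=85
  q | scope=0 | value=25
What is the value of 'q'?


Searching symbol table for 'q':
  x | scope=2 | value=53
  a | scope=2 | value=85
  q | scope=0 | value=25 <- MATCH
Found 'q' at scope 0 with value 25

25


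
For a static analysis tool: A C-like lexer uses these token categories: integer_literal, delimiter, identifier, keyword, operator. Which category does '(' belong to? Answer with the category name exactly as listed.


Token: '('
Checking categories:
  identifier: no
  integer_literal: no
  operator: no
  keyword: no
  delimiter: YES
Category: delimiter

delimiter


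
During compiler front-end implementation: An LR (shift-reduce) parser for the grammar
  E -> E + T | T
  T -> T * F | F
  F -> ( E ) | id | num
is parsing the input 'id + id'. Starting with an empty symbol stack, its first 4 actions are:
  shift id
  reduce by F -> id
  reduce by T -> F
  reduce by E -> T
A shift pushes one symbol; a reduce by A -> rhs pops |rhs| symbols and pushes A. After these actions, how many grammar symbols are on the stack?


Tracking the symbol stack through each action:
  Action 1: shift 'id' : push -> stack = [id] (size 1)
  Action 2: reduce by F -> id : pop 1, push F -> stack = [F] (size 1)
  Action 3: reduce by T -> F : pop 1, push T -> stack = [T] (size 1)
  Action 4: reduce by E -> T : pop 1, push E -> stack = [E] (size 1)
Final stack size: 1

1


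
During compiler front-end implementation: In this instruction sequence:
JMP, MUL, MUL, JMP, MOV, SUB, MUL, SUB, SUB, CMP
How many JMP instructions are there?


Scanning instruction sequence for JMP:
  Position 1: JMP <- MATCH
  Position 2: MUL
  Position 3: MUL
  Position 4: JMP <- MATCH
  Position 5: MOV
  Position 6: SUB
  Position 7: MUL
  Position 8: SUB
  Position 9: SUB
  Position 10: CMP
Matches at positions: [1, 4]
Total JMP count: 2

2


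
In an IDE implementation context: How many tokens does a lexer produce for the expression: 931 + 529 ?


Scanning '931 + 529'
Token 1: '931' -> integer_literal
Token 2: '+' -> operator
Token 3: '529' -> integer_literal
Total tokens: 3

3


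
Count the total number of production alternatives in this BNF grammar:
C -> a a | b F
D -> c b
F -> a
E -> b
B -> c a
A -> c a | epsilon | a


Counting alternatives per rule:
  C: 2 alternative(s)
  D: 1 alternative(s)
  F: 1 alternative(s)
  E: 1 alternative(s)
  B: 1 alternative(s)
  A: 3 alternative(s)
Sum: 2 + 1 + 1 + 1 + 1 + 3 = 9

9


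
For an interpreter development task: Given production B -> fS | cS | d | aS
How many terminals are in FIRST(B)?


Production: B -> fS | cS | d | aS
Examining each alternative for leading terminals:
  B -> fS : first terminal = 'f'
  B -> cS : first terminal = 'c'
  B -> d : first terminal = 'd'
  B -> aS : first terminal = 'a'
FIRST(B) = {a, c, d, f}
Count: 4

4


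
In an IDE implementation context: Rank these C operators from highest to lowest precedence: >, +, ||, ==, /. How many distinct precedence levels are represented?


Looking up precedence for each operator:
  > -> precedence 4
  + -> precedence 5
  || -> precedence 1
  == -> precedence 3
  / -> precedence 6
Sorted highest to lowest: /, +, >, ==, ||
Distinct precedence values: [6, 5, 4, 3, 1]
Number of distinct levels: 5

5


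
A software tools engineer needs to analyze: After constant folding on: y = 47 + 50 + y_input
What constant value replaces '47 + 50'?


Identifying constant sub-expression:
  Original: y = 47 + 50 + y_input
  47 and 50 are both compile-time constants
  Evaluating: 47 + 50 = 97
  After folding: y = 97 + y_input

97


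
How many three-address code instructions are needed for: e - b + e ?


Expression: e - b + e
Generating three-address code (respecting * over +/- precedence):
  Instruction 1: t1 = e - b
  Instruction 2: t2 = t1 + e
Total instructions: 2

2


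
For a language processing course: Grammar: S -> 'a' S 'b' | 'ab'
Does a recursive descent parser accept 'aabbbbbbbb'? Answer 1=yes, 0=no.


Grammar accepts strings of the form a^n b^n (n >= 1)
Word: 'aabbbbbbbb'
Counting: 2 a's and 8 b's
Check: 2 == 8? No
Mismatch: a-count != b-count
Rejected

0


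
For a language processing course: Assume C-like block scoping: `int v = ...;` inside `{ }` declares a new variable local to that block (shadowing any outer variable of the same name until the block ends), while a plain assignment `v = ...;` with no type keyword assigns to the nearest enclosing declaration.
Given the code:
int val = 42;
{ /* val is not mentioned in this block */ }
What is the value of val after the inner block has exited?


Analyzing scoping rules:
Outer scope: declares val = 42
Inner block: val is neither redeclared nor assigned -> unchanged
After the block -> 42
Result: 42

42


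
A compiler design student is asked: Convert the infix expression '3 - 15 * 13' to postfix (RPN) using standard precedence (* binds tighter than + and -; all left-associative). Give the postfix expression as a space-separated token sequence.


Applying the shunting-yard algorithm:
  Operand 3 -> output
  Push '-' onto operator stack -> op-stack: [-]
  Operand 15 -> output
  Push '*' onto operator stack -> op-stack: [-, *]
  Operand 13 -> output
  End of input: pop '*' to output
  End of input: pop '-' to output
Postfix result: 3 15 13 * -

3 15 13 * -


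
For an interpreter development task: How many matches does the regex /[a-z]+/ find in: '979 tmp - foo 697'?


Pattern: /[a-z]+/ (identifiers)
Input: '979 tmp - foo 697'
Scanning for matches:
  Match 1: 'tmp'
  Match 2: 'foo'
Total matches: 2

2


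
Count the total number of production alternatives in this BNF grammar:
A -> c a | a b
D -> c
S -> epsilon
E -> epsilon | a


Counting alternatives per rule:
  A: 2 alternative(s)
  D: 1 alternative(s)
  S: 1 alternative(s)
  E: 2 alternative(s)
Sum: 2 + 1 + 1 + 2 = 6

6


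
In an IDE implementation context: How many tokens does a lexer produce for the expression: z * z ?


Scanning 'z * z'
Token 1: 'z' -> identifier
Token 2: '*' -> operator
Token 3: 'z' -> identifier
Total tokens: 3

3


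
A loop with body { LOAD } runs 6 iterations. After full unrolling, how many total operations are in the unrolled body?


Loop body operations: LOAD (1 op per iteration)
Unrolling 6 iterations:
  Iteration 1: LOAD (1 ops)
  Iteration 2: LOAD (1 ops)
  Iteration 3: LOAD (1 ops)
  Iteration 4: LOAD (1 ops)
  Iteration 5: LOAD (1 ops)
  Iteration 6: LOAD (1 ops)
Total: 6 iterations * 1 ops/iter = 6 operations

6


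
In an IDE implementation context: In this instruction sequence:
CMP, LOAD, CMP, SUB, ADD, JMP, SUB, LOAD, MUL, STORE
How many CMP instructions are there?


Scanning instruction sequence for CMP:
  Position 1: CMP <- MATCH
  Position 2: LOAD
  Position 3: CMP <- MATCH
  Position 4: SUB
  Position 5: ADD
  Position 6: JMP
  Position 7: SUB
  Position 8: LOAD
  Position 9: MUL
  Position 10: STORE
Matches at positions: [1, 3]
Total CMP count: 2

2


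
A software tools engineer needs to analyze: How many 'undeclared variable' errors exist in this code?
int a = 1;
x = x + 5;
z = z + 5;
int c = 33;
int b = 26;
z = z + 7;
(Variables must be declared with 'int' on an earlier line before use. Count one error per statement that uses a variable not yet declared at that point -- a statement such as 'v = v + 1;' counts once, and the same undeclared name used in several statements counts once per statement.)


Scanning code line by line:
  Line 1: declare 'a' -> declared = ['a']
  Line 2: use 'x' -> ERROR (undeclared)
  Line 3: use 'z' -> ERROR (undeclared)
  Line 4: declare 'c' -> declared = ['a', 'c']
  Line 5: declare 'b' -> declared = ['a', 'b', 'c']
  Line 6: use 'z' -> ERROR (undeclared)
Total undeclared variable errors: 3

3


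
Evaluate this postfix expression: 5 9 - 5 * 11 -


Processing tokens left to right:
Push 5, Push 9
Pop 5 and 9, compute 5 - 9 = -4, push -4
Push 5
Pop -4 and 5, compute -4 * 5 = -20, push -20
Push 11
Pop -20 and 11, compute -20 - 11 = -31, push -31
Stack result: -31

-31


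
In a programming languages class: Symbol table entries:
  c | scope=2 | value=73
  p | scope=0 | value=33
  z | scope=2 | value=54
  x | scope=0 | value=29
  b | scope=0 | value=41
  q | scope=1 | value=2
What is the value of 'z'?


Searching symbol table for 'z':
  c | scope=2 | value=73
  p | scope=0 | value=33
  z | scope=2 | value=54 <- MATCH
  x | scope=0 | value=29
  b | scope=0 | value=41
  q | scope=1 | value=2
Found 'z' at scope 2 with value 54

54


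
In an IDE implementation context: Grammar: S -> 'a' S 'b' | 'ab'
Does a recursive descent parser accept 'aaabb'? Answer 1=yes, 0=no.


Grammar accepts strings of the form a^n b^n (n >= 1)
Word: 'aaabb'
Counting: 3 a's and 2 b's
Check: 3 == 2? No
Mismatch: a-count != b-count
Rejected

0


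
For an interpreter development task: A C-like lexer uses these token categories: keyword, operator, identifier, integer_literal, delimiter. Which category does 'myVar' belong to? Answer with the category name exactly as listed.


Token: 'myVar'
Checking categories:
  identifier: YES
  integer_literal: no
  operator: no
  keyword: no
  delimiter: no
Category: identifier

identifier


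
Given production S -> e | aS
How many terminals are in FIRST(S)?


Production: S -> e | aS
Examining each alternative for leading terminals:
  S -> e : first terminal = 'e'
  S -> aS : first terminal = 'a'
FIRST(S) = {a, e}
Count: 2

2


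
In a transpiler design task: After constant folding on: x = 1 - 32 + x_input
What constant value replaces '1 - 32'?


Identifying constant sub-expression:
  Original: x = 1 - 32 + x_input
  1 and 32 are both compile-time constants
  Evaluating: 1 - 32 = -31
  After folding: x = -31 + x_input

-31


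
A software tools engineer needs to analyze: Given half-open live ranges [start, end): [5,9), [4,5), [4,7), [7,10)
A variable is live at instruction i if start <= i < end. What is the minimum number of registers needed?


Live ranges:
  Var0: [5, 9)
  Var1: [4, 5)
  Var2: [4, 7)
  Var3: [7, 10)
Sweep-line events (position, delta, active):
  pos=4 start -> active=1
  pos=4 start -> active=2
  pos=5 end -> active=1
  pos=5 start -> active=2
  pos=7 end -> active=1
  pos=7 start -> active=2
  pos=9 end -> active=1
  pos=10 end -> active=0
Maximum simultaneous active: 2
Minimum registers needed: 2

2


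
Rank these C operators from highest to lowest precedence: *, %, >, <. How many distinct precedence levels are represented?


Looking up precedence for each operator:
  * -> precedence 6
  % -> precedence 6
  > -> precedence 4
  < -> precedence 4
Sorted highest to lowest: *, %, >, <
Distinct precedence values: [6, 4]
Number of distinct levels: 2

2


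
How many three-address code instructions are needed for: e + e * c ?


Expression: e + e * c
Generating three-address code (respecting * over +/- precedence):
  Instruction 1: t1 = e * c
  Instruction 2: t2 = e + t1
Total instructions: 2

2


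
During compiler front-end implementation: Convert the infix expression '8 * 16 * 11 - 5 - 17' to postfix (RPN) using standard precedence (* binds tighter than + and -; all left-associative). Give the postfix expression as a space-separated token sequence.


Applying the shunting-yard algorithm:
  Operand 8 -> output
  Push '*' onto operator stack -> op-stack: [*]
  Operand 16 -> output
  See '*' (prec 2); top '*' (prec 2) >= it -> pop '*' to output
  Push '*' onto operator stack -> op-stack: [*]
  Operand 11 -> output
  See '-' (prec 1); top '*' (prec 2) >= it -> pop '*' to output
  Push '-' onto operator stack -> op-stack: [-]
  Operand 5 -> output
  See '-' (prec 1); top '-' (prec 1) >= it -> pop '-' to output
  Push '-' onto operator stack -> op-stack: [-]
  Operand 17 -> output
  End of input: pop '-' to output
Postfix result: 8 16 * 11 * 5 - 17 -

8 16 * 11 * 5 - 17 -


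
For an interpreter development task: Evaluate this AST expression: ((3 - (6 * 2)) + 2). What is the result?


Expression: ((3 - (6 * 2)) + 2)
Evaluating step by step:
  6 * 2 = 12
  3 - 12 = -9
  -9 + 2 = -7
Result: -7

-7


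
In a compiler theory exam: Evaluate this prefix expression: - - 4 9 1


Parsing prefix expression: - - 4 9 1
Step 1: Innermost operation '- 4 9'
  4 - 9 = -5
Step 2: Outer operation '- [-5] 1'
  -5 - 1 = -6

-6


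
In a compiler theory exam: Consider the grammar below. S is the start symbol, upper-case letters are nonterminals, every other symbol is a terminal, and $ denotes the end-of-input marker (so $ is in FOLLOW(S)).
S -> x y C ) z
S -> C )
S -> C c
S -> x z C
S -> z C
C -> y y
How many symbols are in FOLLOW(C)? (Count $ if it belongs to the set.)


S is the start symbol and does not occur in any rule body, so FOLLOW(S) = {$}.
Examining every occurrence of C in a rule body:
  S -> x y C ) z : C is followed by terminal ')' -> add ')'
  S -> C ) : C is followed by terminal ')' -> add ')' (already in the set)
  S -> C c : C is followed by terminal 'c' -> add 'c'
  S -> x z C : C is at the right end -> add FOLLOW(S) = {$}
  S -> z C : C is at the right end -> add FOLLOW(S) = {$} (already in the set)
  C -> y y : C does not occur in the body -> contributes nothing
FOLLOW(C) = {), c, $}
Count: 3

3


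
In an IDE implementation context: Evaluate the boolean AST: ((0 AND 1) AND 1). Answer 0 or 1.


Step 1: Evaluate inner node
  0 AND 1 = 0
Step 2: Evaluate root node
  0 AND 1 = 0

0


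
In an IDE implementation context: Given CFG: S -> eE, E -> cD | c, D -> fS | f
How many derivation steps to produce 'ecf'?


Grammar: S -> eE, E -> cD | c, D -> fS | f
Deriving 'ecf':
Step 1: S -> eE => eE
Step 2: E -> cD => ecD
Step 3: D -> f => ecf
Total derivation steps: 3

3


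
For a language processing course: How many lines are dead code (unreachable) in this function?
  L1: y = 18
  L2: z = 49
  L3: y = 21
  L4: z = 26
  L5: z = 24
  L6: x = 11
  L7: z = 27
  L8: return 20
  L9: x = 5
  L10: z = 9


Analyzing control flow:
  L1: reachable (before return)
  L2: reachable (before return)
  L3: reachable (before return)
  L4: reachable (before return)
  L5: reachable (before return)
  L6: reachable (before return)
  L7: reachable (before return)
  L8: reachable (return statement)
  L9: DEAD (after return at L8)
  L10: DEAD (after return at L8)
Return at L8, total lines = 10
Dead lines: L9 through L10
Count: 2

2


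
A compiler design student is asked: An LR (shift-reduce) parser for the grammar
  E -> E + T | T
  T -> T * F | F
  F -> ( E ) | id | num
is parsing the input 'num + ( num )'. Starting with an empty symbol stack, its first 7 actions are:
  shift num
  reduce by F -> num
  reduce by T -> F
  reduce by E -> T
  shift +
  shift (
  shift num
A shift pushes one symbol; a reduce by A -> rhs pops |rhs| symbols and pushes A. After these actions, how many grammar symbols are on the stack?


Tracking the symbol stack through each action:
  Action 1: shift 'num' : push -> stack = [num] (size 1)
  Action 2: reduce by F -> num : pop 1, push F -> stack = [F] (size 1)
  Action 3: reduce by T -> F : pop 1, push T -> stack = [T] (size 1)
  Action 4: reduce by E -> T : pop 1, push E -> stack = [E] (size 1)
  Action 5: shift '+' : push -> stack = [E, +] (size 2)
  Action 6: shift '(' : push -> stack = [E, +, (] (size 3)
  Action 7: shift 'num' : push -> stack = [E, +, (, num] (size 4)
Final stack size: 4

4


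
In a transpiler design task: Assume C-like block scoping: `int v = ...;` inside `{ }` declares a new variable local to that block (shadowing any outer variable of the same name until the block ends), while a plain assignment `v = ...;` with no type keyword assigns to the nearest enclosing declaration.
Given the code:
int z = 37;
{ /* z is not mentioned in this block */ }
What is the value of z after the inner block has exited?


Analyzing scoping rules:
Outer scope: declares z = 37
Inner block: z is neither redeclared nor assigned -> unchanged
After the block -> 37
Result: 37

37


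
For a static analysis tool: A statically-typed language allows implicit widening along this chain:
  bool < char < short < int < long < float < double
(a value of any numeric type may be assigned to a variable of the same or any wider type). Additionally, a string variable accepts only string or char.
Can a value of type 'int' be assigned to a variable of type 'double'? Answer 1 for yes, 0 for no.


Target variable type: double
Source value type: int
Numeric ranks: int=3, double=6
Widening allowed iff rank(source) <= rank(target): 3 <= 6? Yes
Result: 1

1


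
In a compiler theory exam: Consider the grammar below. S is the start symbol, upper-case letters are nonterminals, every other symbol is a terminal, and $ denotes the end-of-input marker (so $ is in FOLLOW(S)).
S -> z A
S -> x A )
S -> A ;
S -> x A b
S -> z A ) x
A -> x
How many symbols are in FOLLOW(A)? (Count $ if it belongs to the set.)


S is the start symbol and does not occur in any rule body, so FOLLOW(S) = {$}.
Examining every occurrence of A in a rule body:
  S -> z A : A is at the right end -> add FOLLOW(S) = {$}
  S -> x A ) : A is followed by terminal ')' -> add ')'
  S -> A ; : A is followed by terminal ';' -> add ';'
  S -> x A b : A is followed by terminal 'b' -> add 'b'
  S -> z A ) x : A is followed by terminal ')' -> add ')' (already in the set)
  A -> x : A does not occur in the body -> contributes nothing
FOLLOW(A) = {), ;, b, $}
Count: 4

4


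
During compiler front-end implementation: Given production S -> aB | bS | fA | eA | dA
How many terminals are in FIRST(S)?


Production: S -> aB | bS | fA | eA | dA
Examining each alternative for leading terminals:
  S -> aB : first terminal = 'a'
  S -> bS : first terminal = 'b'
  S -> fA : first terminal = 'f'
  S -> eA : first terminal = 'e'
  S -> dA : first terminal = 'd'
FIRST(S) = {a, b, d, e, f}
Count: 5

5


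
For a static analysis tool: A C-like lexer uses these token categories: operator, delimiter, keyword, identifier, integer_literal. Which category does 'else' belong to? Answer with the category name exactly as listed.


Token: 'else'
Checking categories:
  identifier: no
  integer_literal: no
  operator: no
  keyword: YES
  delimiter: no
Category: keyword

keyword


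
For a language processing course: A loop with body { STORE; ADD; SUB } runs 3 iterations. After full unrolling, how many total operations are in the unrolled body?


Loop body operations: STORE, ADD, SUB (3 ops per iteration)
Unrolling 3 iterations:
  Iteration 1: STORE, ADD, SUB (3 ops)
  Iteration 2: STORE, ADD, SUB (3 ops)
  Iteration 3: STORE, ADD, SUB (3 ops)
Total: 3 iterations * 3 ops/iter = 9 operations

9


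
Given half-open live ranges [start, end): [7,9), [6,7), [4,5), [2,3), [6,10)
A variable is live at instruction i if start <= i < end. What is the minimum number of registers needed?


Live ranges:
  Var0: [7, 9)
  Var1: [6, 7)
  Var2: [4, 5)
  Var3: [2, 3)
  Var4: [6, 10)
Sweep-line events (position, delta, active):
  pos=2 start -> active=1
  pos=3 end -> active=0
  pos=4 start -> active=1
  pos=5 end -> active=0
  pos=6 start -> active=1
  pos=6 start -> active=2
  pos=7 end -> active=1
  pos=7 start -> active=2
  pos=9 end -> active=1
  pos=10 end -> active=0
Maximum simultaneous active: 2
Minimum registers needed: 2

2


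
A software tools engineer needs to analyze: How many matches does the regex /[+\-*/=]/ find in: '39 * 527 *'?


Pattern: /[+\-*/=]/ (operators)
Input: '39 * 527 *'
Scanning for matches:
  Match 1: '*'
  Match 2: '*'
Total matches: 2

2


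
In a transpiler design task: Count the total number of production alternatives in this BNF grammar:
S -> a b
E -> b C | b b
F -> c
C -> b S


Counting alternatives per rule:
  S: 1 alternative(s)
  E: 2 alternative(s)
  F: 1 alternative(s)
  C: 1 alternative(s)
Sum: 1 + 2 + 1 + 1 = 5

5


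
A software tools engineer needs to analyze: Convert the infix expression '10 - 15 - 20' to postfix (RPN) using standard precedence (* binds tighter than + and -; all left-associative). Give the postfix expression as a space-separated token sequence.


Applying the shunting-yard algorithm:
  Operand 10 -> output
  Push '-' onto operator stack -> op-stack: [-]
  Operand 15 -> output
  See '-' (prec 1); top '-' (prec 1) >= it -> pop '-' to output
  Push '-' onto operator stack -> op-stack: [-]
  Operand 20 -> output
  End of input: pop '-' to output
Postfix result: 10 15 - 20 -

10 15 - 20 -


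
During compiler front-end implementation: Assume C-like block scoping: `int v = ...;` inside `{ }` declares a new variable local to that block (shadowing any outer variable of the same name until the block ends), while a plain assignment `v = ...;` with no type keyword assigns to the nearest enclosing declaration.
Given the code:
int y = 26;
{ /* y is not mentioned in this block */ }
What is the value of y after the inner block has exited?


Analyzing scoping rules:
Outer scope: declares y = 26
Inner block: y is neither redeclared nor assigned -> unchanged
After the block -> 26
Result: 26

26


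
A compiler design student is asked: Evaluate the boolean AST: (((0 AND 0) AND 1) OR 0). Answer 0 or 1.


Step 1: Evaluate inner node
  0 AND 0 = 0
Step 2: Evaluate next node
  0 AND 1 = 0
Step 3: Evaluate root node
  0 OR 0 = 0

0


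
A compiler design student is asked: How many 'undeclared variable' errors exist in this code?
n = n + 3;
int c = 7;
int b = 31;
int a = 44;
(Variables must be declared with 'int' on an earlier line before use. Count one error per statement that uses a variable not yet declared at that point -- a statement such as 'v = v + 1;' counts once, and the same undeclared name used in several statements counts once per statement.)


Scanning code line by line:
  Line 1: use 'n' -> ERROR (undeclared)
  Line 2: declare 'c' -> declared = ['c']
  Line 3: declare 'b' -> declared = ['b', 'c']
  Line 4: declare 'a' -> declared = ['a', 'b', 'c']
Total undeclared variable errors: 1

1


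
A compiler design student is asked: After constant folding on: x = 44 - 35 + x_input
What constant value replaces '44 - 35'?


Identifying constant sub-expression:
  Original: x = 44 - 35 + x_input
  44 and 35 are both compile-time constants
  Evaluating: 44 - 35 = 9
  After folding: x = 9 + x_input

9


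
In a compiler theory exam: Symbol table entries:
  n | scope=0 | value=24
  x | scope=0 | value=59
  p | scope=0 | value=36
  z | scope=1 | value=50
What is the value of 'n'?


Searching symbol table for 'n':
  n | scope=0 | value=24 <- MATCH
  x | scope=0 | value=59
  p | scope=0 | value=36
  z | scope=1 | value=50
Found 'n' at scope 0 with value 24

24


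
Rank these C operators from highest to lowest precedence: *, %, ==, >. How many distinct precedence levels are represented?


Looking up precedence for each operator:
  * -> precedence 6
  % -> precedence 6
  == -> precedence 3
  > -> precedence 4
Sorted highest to lowest: *, %, >, ==
Distinct precedence values: [6, 4, 3]
Number of distinct levels: 3

3


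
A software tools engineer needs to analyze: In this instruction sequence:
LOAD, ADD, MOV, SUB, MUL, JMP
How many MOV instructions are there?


Scanning instruction sequence for MOV:
  Position 1: LOAD
  Position 2: ADD
  Position 3: MOV <- MATCH
  Position 4: SUB
  Position 5: MUL
  Position 6: JMP
Matches at positions: [3]
Total MOV count: 1

1


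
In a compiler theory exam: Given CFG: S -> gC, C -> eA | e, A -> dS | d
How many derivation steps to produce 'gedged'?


Grammar: S -> gC, C -> eA | e, A -> dS | d
Deriving 'gedged':
Step 1: S -> gC => gC
Step 2: C -> eA => geA
Step 3: A -> dS => gedS
Step 4: S -> gC => gedgC
Step 5: C -> eA => gedgeA
Step 6: A -> d => gedged
Total derivation steps: 6

6


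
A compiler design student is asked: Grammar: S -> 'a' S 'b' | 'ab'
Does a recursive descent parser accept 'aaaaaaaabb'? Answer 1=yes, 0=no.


Grammar accepts strings of the form a^n b^n (n >= 1)
Word: 'aaaaaaaabb'
Counting: 8 a's and 2 b's
Check: 8 == 2? No
Mismatch: a-count != b-count
Rejected

0


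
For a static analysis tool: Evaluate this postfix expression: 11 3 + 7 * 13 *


Processing tokens left to right:
Push 11, Push 3
Pop 11 and 3, compute 11 + 3 = 14, push 14
Push 7
Pop 14 and 7, compute 14 * 7 = 98, push 98
Push 13
Pop 98 and 13, compute 98 * 13 = 1274, push 1274
Stack result: 1274

1274


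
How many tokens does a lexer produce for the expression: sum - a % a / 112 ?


Scanning 'sum - a % a / 112'
Token 1: 'sum' -> identifier
Token 2: '-' -> operator
Token 3: 'a' -> identifier
Token 4: '%' -> operator
Token 5: 'a' -> identifier
Token 6: '/' -> operator
Token 7: '112' -> integer_literal
Total tokens: 7

7


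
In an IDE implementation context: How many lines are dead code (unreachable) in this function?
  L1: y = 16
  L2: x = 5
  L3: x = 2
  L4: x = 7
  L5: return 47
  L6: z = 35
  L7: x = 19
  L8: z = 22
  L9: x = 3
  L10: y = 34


Analyzing control flow:
  L1: reachable (before return)
  L2: reachable (before return)
  L3: reachable (before return)
  L4: reachable (before return)
  L5: reachable (return statement)
  L6: DEAD (after return at L5)
  L7: DEAD (after return at L5)
  L8: DEAD (after return at L5)
  L9: DEAD (after return at L5)
  L10: DEAD (after return at L5)
Return at L5, total lines = 10
Dead lines: L6 through L10
Count: 5

5


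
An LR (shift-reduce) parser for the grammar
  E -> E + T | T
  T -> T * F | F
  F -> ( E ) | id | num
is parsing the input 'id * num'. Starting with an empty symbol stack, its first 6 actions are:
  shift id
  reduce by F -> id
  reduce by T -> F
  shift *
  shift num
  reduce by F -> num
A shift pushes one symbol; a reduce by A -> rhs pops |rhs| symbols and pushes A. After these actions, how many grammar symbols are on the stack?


Tracking the symbol stack through each action:
  Action 1: shift 'id' : push -> stack = [id] (size 1)
  Action 2: reduce by F -> id : pop 1, push F -> stack = [F] (size 1)
  Action 3: reduce by T -> F : pop 1, push T -> stack = [T] (size 1)
  Action 4: shift '*' : push -> stack = [T, *] (size 2)
  Action 5: shift 'num' : push -> stack = [T, *, num] (size 3)
  Action 6: reduce by F -> num : pop 1, push F -> stack = [T, *, F] (size 3)
Final stack size: 3

3


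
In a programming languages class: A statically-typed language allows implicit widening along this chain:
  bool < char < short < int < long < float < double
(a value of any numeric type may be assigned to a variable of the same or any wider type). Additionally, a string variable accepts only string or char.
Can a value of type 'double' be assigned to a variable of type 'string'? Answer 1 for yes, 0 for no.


Target variable type: string
Source value type: double
Rule: string accepts only {string, char}
  source 'double' in {string, char}? No
Result: 0

0


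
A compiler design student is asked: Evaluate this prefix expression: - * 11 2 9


Parsing prefix expression: - * 11 2 9
Step 1: Innermost operation '* 11 2'
  11 * 2 = 22
Step 2: Outer operation '- [22] 9'
  22 - 9 = 13

13


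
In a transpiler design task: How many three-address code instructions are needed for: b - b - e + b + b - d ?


Expression: b - b - e + b + b - d
Generating three-address code (respecting * over +/- precedence):
  Instruction 1: t1 = b - b
  Instruction 2: t2 = t1 - e
  Instruction 3: t3 = t2 + b
  Instruction 4: t4 = t3 + b
  Instruction 5: t5 = t4 - d
Total instructions: 5

5


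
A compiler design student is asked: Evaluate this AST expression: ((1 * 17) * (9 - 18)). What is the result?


Expression: ((1 * 17) * (9 - 18))
Evaluating step by step:
  1 * 17 = 17
  9 - 18 = -9
  17 * -9 = -153
Result: -153

-153


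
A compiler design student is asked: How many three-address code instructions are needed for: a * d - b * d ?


Expression: a * d - b * d
Generating three-address code (respecting * over +/- precedence):
  Instruction 1: t1 = a * d
  Instruction 2: t2 = b * d
  Instruction 3: t3 = t1 - t2
Total instructions: 3

3


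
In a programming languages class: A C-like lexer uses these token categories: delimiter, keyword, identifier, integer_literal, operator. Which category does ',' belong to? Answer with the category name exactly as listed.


Token: ','
Checking categories:
  identifier: no
  integer_literal: no
  operator: no
  keyword: no
  delimiter: YES
Category: delimiter

delimiter


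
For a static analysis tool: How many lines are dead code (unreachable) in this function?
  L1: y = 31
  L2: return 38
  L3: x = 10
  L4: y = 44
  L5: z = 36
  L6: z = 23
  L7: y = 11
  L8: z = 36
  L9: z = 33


Analyzing control flow:
  L1: reachable (before return)
  L2: reachable (return statement)
  L3: DEAD (after return at L2)
  L4: DEAD (after return at L2)
  L5: DEAD (after return at L2)
  L6: DEAD (after return at L2)
  L7: DEAD (after return at L2)
  L8: DEAD (after return at L2)
  L9: DEAD (after return at L2)
Return at L2, total lines = 9
Dead lines: L3 through L9
Count: 7

7


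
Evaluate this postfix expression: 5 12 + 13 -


Processing tokens left to right:
Push 5, Push 12
Pop 5 and 12, compute 5 + 12 = 17, push 17
Push 13
Pop 17 and 13, compute 17 - 13 = 4, push 4
Stack result: 4

4


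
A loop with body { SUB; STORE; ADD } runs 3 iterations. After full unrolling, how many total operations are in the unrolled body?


Loop body operations: SUB, STORE, ADD (3 ops per iteration)
Unrolling 3 iterations:
  Iteration 1: SUB, STORE, ADD (3 ops)
  Iteration 2: SUB, STORE, ADD (3 ops)
  Iteration 3: SUB, STORE, ADD (3 ops)
Total: 3 iterations * 3 ops/iter = 9 operations

9


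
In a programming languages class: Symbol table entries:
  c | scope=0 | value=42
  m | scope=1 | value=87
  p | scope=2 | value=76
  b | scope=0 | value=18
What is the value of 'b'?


Searching symbol table for 'b':
  c | scope=0 | value=42
  m | scope=1 | value=87
  p | scope=2 | value=76
  b | scope=0 | value=18 <- MATCH
Found 'b' at scope 0 with value 18

18


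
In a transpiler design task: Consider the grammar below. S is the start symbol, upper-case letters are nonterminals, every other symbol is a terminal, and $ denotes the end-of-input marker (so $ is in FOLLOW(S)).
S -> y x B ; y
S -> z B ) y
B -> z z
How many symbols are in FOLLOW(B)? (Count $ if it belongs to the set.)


S is the start symbol and does not occur in any rule body, so FOLLOW(S) = {$}.
Examining every occurrence of B in a rule body:
  S -> y x B ; y : B is followed by terminal ';' -> add ';'
  S -> z B ) y : B is followed by terminal ')' -> add ')'
  B -> z z : B does not occur in the body -> contributes nothing
FOLLOW(B) = {), ;}
Count: 2

2


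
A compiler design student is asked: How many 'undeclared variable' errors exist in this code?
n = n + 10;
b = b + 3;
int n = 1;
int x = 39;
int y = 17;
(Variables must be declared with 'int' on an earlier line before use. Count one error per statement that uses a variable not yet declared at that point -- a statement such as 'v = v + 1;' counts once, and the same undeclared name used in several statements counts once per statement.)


Scanning code line by line:
  Line 1: use 'n' -> ERROR (undeclared)
  Line 2: use 'b' -> ERROR (undeclared)
  Line 3: declare 'n' -> declared = ['n']
  Line 4: declare 'x' -> declared = ['n', 'x']
  Line 5: declare 'y' -> declared = ['n', 'x', 'y']
Total undeclared variable errors: 2

2


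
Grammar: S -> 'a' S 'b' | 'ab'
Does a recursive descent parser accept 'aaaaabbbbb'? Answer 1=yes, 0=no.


Grammar accepts strings of the form a^n b^n (n >= 1)
Word: 'aaaaabbbbb'
Counting: 5 a's and 5 b's
Check: 5 == 5? Yes
Derivation (S -> aSb applied 4 time(s), then S -> ab): S => aSb => aaSbb => aaaSbbb => aaaaSbbbb => aaaaabbbbb
Accepted

1


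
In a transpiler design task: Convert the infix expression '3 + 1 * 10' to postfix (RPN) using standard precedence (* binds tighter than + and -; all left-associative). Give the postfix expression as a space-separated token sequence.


Applying the shunting-yard algorithm:
  Operand 3 -> output
  Push '+' onto operator stack -> op-stack: [+]
  Operand 1 -> output
  Push '*' onto operator stack -> op-stack: [+, *]
  Operand 10 -> output
  End of input: pop '*' to output
  End of input: pop '+' to output
Postfix result: 3 1 10 * +

3 1 10 * +


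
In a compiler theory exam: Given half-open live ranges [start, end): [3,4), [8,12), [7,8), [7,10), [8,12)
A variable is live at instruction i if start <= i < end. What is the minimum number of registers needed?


Live ranges:
  Var0: [3, 4)
  Var1: [8, 12)
  Var2: [7, 8)
  Var3: [7, 10)
  Var4: [8, 12)
Sweep-line events (position, delta, active):
  pos=3 start -> active=1
  pos=4 end -> active=0
  pos=7 start -> active=1
  pos=7 start -> active=2
  pos=8 end -> active=1
  pos=8 start -> active=2
  pos=8 start -> active=3
  pos=10 end -> active=2
  pos=12 end -> active=1
  pos=12 end -> active=0
Maximum simultaneous active: 3
Minimum registers needed: 3

3


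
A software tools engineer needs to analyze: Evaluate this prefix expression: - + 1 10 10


Parsing prefix expression: - + 1 10 10
Step 1: Innermost operation '+ 1 10'
  1 + 10 = 11
Step 2: Outer operation '- [11] 10'
  11 - 10 = 1

1


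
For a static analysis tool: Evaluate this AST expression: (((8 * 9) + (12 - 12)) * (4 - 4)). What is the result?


Expression: (((8 * 9) + (12 - 12)) * (4 - 4))
Evaluating step by step:
  8 * 9 = 72
  12 - 12 = 0
  72 + 0 = 72
  4 - 4 = 0
  72 * 0 = 0
Result: 0

0


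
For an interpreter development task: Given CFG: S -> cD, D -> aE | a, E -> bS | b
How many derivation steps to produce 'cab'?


Grammar: S -> cD, D -> aE | a, E -> bS | b
Deriving 'cab':
Step 1: S -> cD => cD
Step 2: D -> aE => caE
Step 3: E -> b => cab
Total derivation steps: 3

3


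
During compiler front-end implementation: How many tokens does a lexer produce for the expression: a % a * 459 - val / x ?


Scanning 'a % a * 459 - val / x'
Token 1: 'a' -> identifier
Token 2: '%' -> operator
Token 3: 'a' -> identifier
Token 4: '*' -> operator
Token 5: '459' -> integer_literal
Token 6: '-' -> operator
Token 7: 'val' -> identifier
Token 8: '/' -> operator
Token 9: 'x' -> identifier
Total tokens: 9

9


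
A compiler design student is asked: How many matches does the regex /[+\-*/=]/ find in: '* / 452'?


Pattern: /[+\-*/=]/ (operators)
Input: '* / 452'
Scanning for matches:
  Match 1: '*'
  Match 2: '/'
Total matches: 2

2


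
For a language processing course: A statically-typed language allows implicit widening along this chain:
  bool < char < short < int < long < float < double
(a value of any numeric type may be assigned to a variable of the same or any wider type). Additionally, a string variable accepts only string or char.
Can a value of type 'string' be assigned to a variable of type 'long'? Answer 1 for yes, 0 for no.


Target variable type: long
Source value type: string
Rule: string cannot widen to any numeric type
Result: 0

0
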